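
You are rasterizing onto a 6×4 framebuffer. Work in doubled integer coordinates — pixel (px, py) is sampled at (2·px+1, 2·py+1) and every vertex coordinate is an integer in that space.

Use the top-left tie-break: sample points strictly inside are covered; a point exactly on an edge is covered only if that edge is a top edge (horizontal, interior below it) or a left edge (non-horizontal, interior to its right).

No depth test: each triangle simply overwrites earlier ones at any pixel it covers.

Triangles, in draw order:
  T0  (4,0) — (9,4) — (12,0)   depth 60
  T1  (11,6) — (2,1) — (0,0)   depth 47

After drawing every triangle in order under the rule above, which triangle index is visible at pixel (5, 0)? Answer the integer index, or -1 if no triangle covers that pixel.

T0:
  2·area = 32  (B↔C swapped to make it positive)
  edge (4, 0)→(12, 0): d=(8,0) top-left  bias=+0
  edge (12, 0)→(9, 4): d=(-3,4) right/bottom  bias=-1
  edge (9, 4)→(4, 0): d=(-5,-4) top-left  bias=+0
    (3,0)@(7, 1): e=[8,17,7] → #
    (4,0)@(9, 1): e=[8,9,15] → #
    (5,0)@(11, 1): e=[8,1,23] → #
    (3,1)@(7, 3): e=[24,11,-3] → ·
    (4,1)@(9, 3): e=[24,3,5] → #
    (5,1)@(11, 3): e=[24,-5,13] → ·
    (4,2)@(9, 5): e=[40,-3,-5] → ·
  covered (4 px):
    · · · # # #
    · · · · # ·
    · · · · · ·
    · · · · · ·
T1:
  2·area = 1  (B↔C swapped to make it positive)
  edge (11, 6)→(0, 0): d=(-11,-6) top-left  bias=+0
  edge (0, 0)→(2, 1): d=(2,1) right/bottom  bias=-1
  edge (2, 1)→(11, 6): d=(9,5) right/bottom  bias=-1
  covered (0 px):
    · · · · · ·
    · · · · · ·
    · · · · · ·
    · · · · · ·

Z-buffer (winner per pixel, '.' = empty):
  . . . 0 0 0
  . . . . 0 .
  . . . . . .
  . . . . . .

Answer: 0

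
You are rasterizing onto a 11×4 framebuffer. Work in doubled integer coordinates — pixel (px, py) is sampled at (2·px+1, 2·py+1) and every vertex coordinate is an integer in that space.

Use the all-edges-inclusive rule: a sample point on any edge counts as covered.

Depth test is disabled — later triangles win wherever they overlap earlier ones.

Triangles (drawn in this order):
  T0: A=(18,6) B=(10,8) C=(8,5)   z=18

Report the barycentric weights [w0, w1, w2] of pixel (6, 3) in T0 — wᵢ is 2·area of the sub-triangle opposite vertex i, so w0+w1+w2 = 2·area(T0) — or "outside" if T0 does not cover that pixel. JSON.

T0:
  2·area = 28
  edge (18, 6)→(10, 8): d=(-8,2) inclusive
  edge (10, 8)→(8, 5): d=(-2,-3) inclusive
  edge (8, 5)→(18, 6): d=(10,1) inclusive
    (5,3)@(11, 7): e=[6,5,17] → #
    (6,3)@(13, 7): e=[2,11,15] → #
    (7,3)@(15, 7): e=[-2,17,13] → ·
  covered (2 px):
    · · · · · · · · · · ·
    · · · · · · · · · · ·
    · · · · · · · · · · ·
    · · · · · # # · · · ·

Result: [11,15,2]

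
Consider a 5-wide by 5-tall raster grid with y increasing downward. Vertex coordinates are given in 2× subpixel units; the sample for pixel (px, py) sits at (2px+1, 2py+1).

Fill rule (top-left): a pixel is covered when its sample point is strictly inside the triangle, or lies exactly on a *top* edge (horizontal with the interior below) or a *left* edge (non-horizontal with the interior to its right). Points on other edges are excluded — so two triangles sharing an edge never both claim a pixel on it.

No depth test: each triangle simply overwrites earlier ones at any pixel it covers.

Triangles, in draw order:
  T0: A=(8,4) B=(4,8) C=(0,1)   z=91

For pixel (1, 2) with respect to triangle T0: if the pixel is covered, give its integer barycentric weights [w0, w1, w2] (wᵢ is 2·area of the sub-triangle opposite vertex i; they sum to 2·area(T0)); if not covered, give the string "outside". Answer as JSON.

T0:
  2·area = 44
  edge (8, 4)→(4, 8): d=(-4,4) right/bottom  bias=-1
  edge (4, 8)→(0, 1): d=(-4,-7) top-left  bias=+0
  edge (0, 1)→(8, 4): d=(8,3) right/bottom  bias=-1
    (1,1)@(3, 3): e=[24,13,7] → █
    (2,1)@(5, 3): e=[16,27,1] → █
    (3,1)@(7, 3): e=[8,41,-5] → ·
    (4,1)@(9, 3): e=[0,55,-11] → ·  [on edge]
    (1,2)@(3, 5): e=[16,5,23] → █
    (3,2)@(7, 5): e=[0,33,11] → ·  [on edge]
    (1,3)@(3, 7): e=[8,-3,39] → ·
    (2,3)@(5, 7): e=[0,11,33] → ·  [on edge]
    (1,4)@(3, 9): e=[0,-11,55] → ·  [on edge]
  covered (4 px):
    · · · · ·
    · █ █ · ·
    · █ █ · ·
    · · · · ·
    · · · · ·

Final: [5,23,16]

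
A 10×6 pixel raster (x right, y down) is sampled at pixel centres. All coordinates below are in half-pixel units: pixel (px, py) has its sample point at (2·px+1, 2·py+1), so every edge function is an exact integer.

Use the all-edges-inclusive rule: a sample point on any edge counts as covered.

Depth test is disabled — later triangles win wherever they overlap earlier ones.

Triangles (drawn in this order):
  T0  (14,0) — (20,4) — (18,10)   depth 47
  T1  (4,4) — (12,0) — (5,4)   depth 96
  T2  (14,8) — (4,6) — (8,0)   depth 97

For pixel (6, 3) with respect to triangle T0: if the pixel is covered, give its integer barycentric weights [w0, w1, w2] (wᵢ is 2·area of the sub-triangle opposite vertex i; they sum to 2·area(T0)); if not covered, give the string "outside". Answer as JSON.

T0:
  2·area = 44
  edge (14, 0)→(20, 4): d=(6,4) inclusive
  edge (20, 4)→(18, 10): d=(-2,6) inclusive
  edge (18, 10)→(14, 0): d=(-4,-10) inclusive
    (7,0)@(15, 1): e=[2,36,6] → #
    (8,0)@(17, 1): e=[-6,24,26] → ·
    (7,1)@(15, 3): e=[14,32,-2] → ·
    (8,1)@(17, 3): e=[6,20,18] → #
    (9,1)@(19, 3): e=[-2,8,38] → ·
    (8,2)@(17, 5): e=[18,16,10] → #
    (9,2)@(19, 5): e=[10,4,30] → #
    (8,3)@(17, 7): e=[30,12,2] → #
    (9,3)@(19, 7): e=[22,0,22] → #  [on edge]
    (8,4)@(17, 9): e=[42,8,-6] → ·
    (9,4)@(19, 9): e=[34,-4,14] → ·
  covered (6 px):
    · · · · · · · # · ·
    · · · · · · · · # ·
    · · · · · · · · # #
    · · · · · · · · # #
    · · · · · · · · · ·
    · · · · · · · · · ·
T1:
  2·area = 4
  edge (4, 4)→(12, 0): d=(8,-4) inclusive
  edge (12, 0)→(5, 4): d=(-7,4) inclusive
  edge (5, 4)→(4, 4): d=(-1,0) inclusive
  covered (0 px):
    · · · · · · · · · ·
    · · · · · · · · · ·
    · · · · · · · · · ·
    · · · · · · · · · ·
    · · · · · · · · · ·
    · · · · · · · · · ·
T2:
  2·area = 68
  edge (14, 8)→(4, 6): d=(-10,-2) inclusive
  edge (4, 6)→(8, 0): d=(4,-6) inclusive
  edge (8, 0)→(14, 8): d=(6,8) inclusive
    (3,1)@(7, 3): e=[36,6,26] → #
    (4,1)@(9, 3): e=[40,18,10] → #
    (5,1)@(11, 3): e=[44,30,-6] → ·
    (2,2)@(5, 5): e=[12,2,54] → #
    (5,2)@(11, 5): e=[24,38,6] → #
    (6,2)@(13, 5): e=[28,50,-10] → ·
    (2,3)@(5, 7): e=[-8,10,66] → ·
    (3,3)@(7, 7): e=[-4,22,50] → ·
    (4,3)@(9, 7): e=[0,34,34] → #  [on edge]
    (6,3)@(13, 7): e=[8,58,2] → #
    (7,3)@(15, 7): e=[12,70,-14] → ·
    (4,4)@(9, 9): e=[-20,42,46] → ·
    (9,4)@(19, 9): e=[0,102,-34] → ·  [on edge]
  covered (9 px):
    · · · · · · · · · ·
    · · · # # · · · · ·
    · · # # # # · · · ·
    · · · · # # # · · ·
    · · · · · · · · · ·
    · · · · · · · · · ·

Result: "outside"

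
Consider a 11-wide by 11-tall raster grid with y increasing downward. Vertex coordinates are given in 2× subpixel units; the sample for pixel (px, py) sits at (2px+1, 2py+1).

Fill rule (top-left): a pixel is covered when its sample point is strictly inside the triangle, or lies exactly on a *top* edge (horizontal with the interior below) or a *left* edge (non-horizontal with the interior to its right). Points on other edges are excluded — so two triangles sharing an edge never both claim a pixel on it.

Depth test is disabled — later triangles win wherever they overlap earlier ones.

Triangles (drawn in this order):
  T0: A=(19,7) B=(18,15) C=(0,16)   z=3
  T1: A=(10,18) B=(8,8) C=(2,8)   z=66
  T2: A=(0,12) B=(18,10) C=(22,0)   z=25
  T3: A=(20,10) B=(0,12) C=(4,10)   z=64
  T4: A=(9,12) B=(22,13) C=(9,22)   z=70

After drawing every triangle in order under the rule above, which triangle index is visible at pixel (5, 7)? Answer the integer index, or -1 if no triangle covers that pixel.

T0:
  2·area = 143
  edge (19, 7)→(18, 15): d=(-1,8) right/bottom  bias=-1
  edge (18, 15)→(0, 16): d=(-18,1) right/bottom  bias=-1
  edge (0, 16)→(19, 7): d=(19,-9) top-left  bias=+0
    (9,3)@(19, 7): e=[0,143,0] → ·  [on edge]
    (7,4)@(15, 9): e=[30,111,2] → █
    (8,4)@(17, 9): e=[14,109,20] → █
    (9,4)@(19, 9): e=[-2,107,38] → ·
    (5,5)@(11, 11): e=[60,79,4] → █
    (6,5)@(13, 11): e=[44,77,22] → █
    (9,5)@(19, 11): e=[-4,71,76] → ·
    (3,6)@(7, 13): e=[90,47,6] → █
    (4,6)@(9, 13): e=[74,45,24] → █
    (9,6)@(19, 13): e=[-6,35,114] → ·
    (1,7)@(3, 15): e=[120,15,8] → █
    (2,7)@(5, 15): e=[104,13,26] → █
  covered (20 px):
    · · · · · · · · · · ·
    · · · · · · · · · · ·
    · · · · · · · · · · ·
    · · · · · · · · · · ·
    · · · · · · · █ █ · ·
    · · · · · █ █ █ █ · ·
    · · · █ █ █ █ █ █ · ·
    · █ █ █ █ █ █ █ █ · ·
    · · · · · · · · · · ·
    · · · · · · · · · · ·
    · · · · · · · · · · ·
T1:
  2·area = 60  (B↔C swapped to make it positive)
  edge (10, 18)→(2, 8): d=(-8,-10) top-left  bias=+0
  edge (2, 8)→(8, 8): d=(6,0) top-left  bias=+0
  edge (8, 8)→(10, 18): d=(2,10) right/bottom  bias=-1
    (3,1)@(7, 3): e=[90,-30,0] → ·  [on edge]
    (1,4)@(3, 9): e=[2,6,52] → █
    (2,4)@(5, 9): e=[22,6,32] → █
    (3,4)@(7, 9): e=[42,6,12] → █
    (4,4)@(9, 9): e=[62,6,-8] → ·
    (1,5)@(3, 11): e=[-14,18,56] → ·
    (2,5)@(5, 11): e=[6,18,36] → █
    (4,5)@(9, 11): e=[46,18,-4] → ·
    (2,6)@(5, 13): e=[-10,30,40] → ·
    (3,6)@(7, 13): e=[10,30,20] → █
    (4,6)@(9, 13): e=[30,30,0] → ·  [on edge]
    (3,7)@(7, 15): e=[-6,42,24] → ·
  covered (7 px):
    · · · · · · · · · · ·
    · · · · · · · · · · ·
    · · · · · · · · · · ·
    · · · · · · · · · · ·
    · █ █ █ · · · · · · ·
    · · █ █ · · · · · · ·
    · · · █ · · · · · · ·
    · · · · █ · · · · · ·
    · · · · · · · · · · ·
    · · · · · · · · · · ·
    · · · · · · · · · · ·
T2:
  2·area = 172  (B↔C swapped to make it positive)
  edge (0, 12)→(22, 0): d=(22,-12) top-left  bias=+0
  edge (22, 0)→(18, 10): d=(-4,10) right/bottom  bias=-1
  edge (18, 10)→(0, 12): d=(-18,2) right/bottom  bias=-1
    (10,0)@(21, 1): e=[10,6,156] → █
    (8,1)@(17, 3): e=[6,38,128] → █
    (9,1)@(19, 3): e=[30,18,124] → █
    (10,1)@(21, 3): e=[54,-2,120] → ·
    (6,2)@(13, 5): e=[2,70,100] → █
    (7,2)@(15, 5): e=[26,50,96] → █
    (10,2)@(21, 5): e=[98,-10,84] → ·
    (5,3)@(11, 7): e=[22,82,68] → █
    (10,3)@(21, 7): e=[142,-18,48] → ·
    (3,4)@(7, 9): e=[18,114,40] → █
    (4,4)@(9, 9): e=[42,94,36] → █
    (9,4)@(19, 9): e=[162,-6,16] → ·
    (4,5)@(9, 11): e=[86,86,0] → ·  [on edge]
  covered (21 px):
    · · · · · · · · · · █
    · · · · · · · · █ █ ·
    · · · · · · █ █ █ █ ·
    · · · · · █ █ █ █ █ ·
    · · · █ █ █ █ █ █ · ·
    · █ █ █ · · · · · · ·
    · · · · · · · · · · ·
    · · · · · · · · · · ·
    · · · · · · · · · · ·
    · · · · · · · · · · ·
    · · · · · · · · · · ·
T3:
  2·area = 32
  edge (20, 10)→(0, 12): d=(-20,2) right/bottom  bias=-1
  edge (0, 12)→(4, 10): d=(4,-2) top-left  bias=+0
  edge (4, 10)→(20, 10): d=(16,0) top-left  bias=+0
    (1,5)@(3, 11): e=[14,2,16] → █
    (2,5)@(5, 11): e=[10,6,16] → █
    (3,5)@(7, 11): e=[6,10,16] → █
    (4,5)@(9, 11): e=[2,14,16] → █
    (5,5)@(11, 11): e=[-2,18,16] → ·
    (1,6)@(3, 13): e=[-26,10,48] → ·
    (2,6)@(5, 13): e=[-30,14,48] → ·
    (3,6)@(7, 13): e=[-34,18,48] → ·
    (4,6)@(9, 13): e=[-38,22,48] → ·
  covered (4 px):
    · · · · · · · · · · ·
    · · · · · · · · · · ·
    · · · · · · · · · · ·
    · · · · · · · · · · ·
    · · · · · · · · · · ·
    · █ █ █ █ · · · · · ·
    · · · · · · · · · · ·
    · · · · · · · · · · ·
    · · · · · · · · · · ·
    · · · · · · · · · · ·
    · · · · · · · · · · ·
T4:
  2·area = 130
  edge (9, 12)→(22, 13): d=(13,1) right/bottom  bias=-1
  edge (22, 13)→(9, 22): d=(-13,9) right/bottom  bias=-1
  edge (9, 22)→(9, 12): d=(0,-10) top-left  bias=+0
    (4,0)@(9, 1): e=[-143,273,0] → ·  [on edge]
    (4,1)@(9, 3): e=[-117,247,0] → ·  [on edge]
    (4,2)@(9, 5): e=[-91,221,0] → ·  [on edge]
    (4,3)@(9, 7): e=[-65,195,0] → ·  [on edge]
    (4,4)@(9, 9): e=[-39,169,0] → ·  [on edge]
    (4,5)@(9, 11): e=[-13,143,0] → ·  [on edge]
    (4,6)@(9, 13): e=[13,117,0] → █  [on edge]
    (5,6)@(11, 13): e=[11,99,20] → █
    (6,6)@(13, 13): e=[9,81,40] → █
    (7,6)@(15, 13): e=[7,63,60] → █
    (8,6)@(17, 13): e=[5,45,80] → █
    (9,6)@(19, 13): e=[3,27,100] → █
    (4,7)@(9, 15): e=[39,91,0] → █  [on edge]
    (4,8)@(9, 17): e=[65,65,0] → █  [on edge]
    (4,9)@(9, 19): e=[91,39,0] → █  [on edge]
    (4,10)@(9, 21): e=[117,13,0] → █  [on edge]
  covered (21 px):
    · · · · · · · · · · ·
    · · · · · · · · · · ·
    · · · · · · · · · · ·
    · · · · · · · · · · ·
    · · · · · · · · · · ·
    · · · · · · · · · · ·
    · · · · █ █ █ █ █ █ █
    · · · · █ █ █ █ █ █ ·
    · · · · █ █ █ █ · · ·
    · · · · █ █ █ · · · ·
    · · · · █ · · · · · ·

Z-buffer (winner per pixel, '.' = empty):
  . . . . . . . . . . 2
  . . . . . . . . 2 2 .
  . . . . . . 2 2 2 2 .
  . . . . . 2 2 2 2 2 .
  . 1 1 2 2 2 2 2 2 . .
  . 3 3 3 3 0 0 0 0 . .
  . . . 1 4 4 4 4 4 4 4
  . 0 0 0 4 4 4 4 4 4 .
  . . . . 4 4 4 4 . . .
  . . . . 4 4 4 . . . .
  . . . . 4 . . . . . .

Result: 4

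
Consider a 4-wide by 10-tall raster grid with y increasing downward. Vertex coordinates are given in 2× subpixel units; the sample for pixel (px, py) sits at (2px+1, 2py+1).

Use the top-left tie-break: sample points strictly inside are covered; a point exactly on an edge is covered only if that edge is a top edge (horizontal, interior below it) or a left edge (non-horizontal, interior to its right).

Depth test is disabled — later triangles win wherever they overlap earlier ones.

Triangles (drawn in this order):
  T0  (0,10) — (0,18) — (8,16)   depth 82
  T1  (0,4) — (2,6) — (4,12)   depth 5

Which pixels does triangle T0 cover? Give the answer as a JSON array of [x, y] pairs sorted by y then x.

T0:
  2·area = 64  (B↔C swapped to make it positive)
  edge (0, 10)→(8, 16): d=(8,6) right/bottom  bias=-1
  edge (8, 16)→(0, 18): d=(-8,2) right/bottom  bias=-1
  edge (0, 18)→(0, 10): d=(0,-8) top-left  bias=+0
    (0,5)@(1, 11): e=[2,54,8] → X
    (1,5)@(3, 11): e=[-10,50,24] → .
    (0,6)@(1, 13): e=[18,38,8] → X
    (1,6)@(3, 13): e=[6,34,24] → X
    (2,6)@(5, 13): e=[-6,30,40] → .
    (0,7)@(1, 15): e=[34,22,8] → X
    (2,7)@(5, 15): e=[10,14,40] → X
    (3,7)@(7, 15): e=[-2,10,56] → .
    (0,8)@(1, 17): e=[50,6,8] → X
    (2,8)@(5, 17): e=[26,-2,40] → .
    (0,9)@(1, 19): e=[66,-10,8] → .
    (1,9)@(3, 19): e=[54,-14,24] → .
  covered (8 px):
    . . . .
    . . . .
    . . . .
    . . . .
    . . . .
    X . . .
    X X . .
    X X X .
    X X . .
    . . . .
T1:
  2·area = 8
  edge (0, 4)→(2, 6): d=(2,2) right/bottom  bias=-1
  edge (2, 6)→(4, 12): d=(2,6) right/bottom  bias=-1
  edge (4, 12)→(0, 4): d=(-4,-8) top-left  bias=+0
    (0,1)@(1, 3): e=[-4,0,12] → .  [on edge]
    (0,2)@(1, 5): e=[0,4,4] → .  [on edge]
    (1,3)@(3, 7): e=[0,-4,12] → .  [on edge]
    (1,4)@(3, 9): e=[4,0,4] → .  [on edge]
    (2,4)@(5, 9): e=[0,-12,20] → .  [on edge]
    (3,5)@(7, 11): e=[0,-20,28] → .  [on edge]
    (2,7)@(5, 15): e=[12,0,-4] → .  [on edge]
  covered (0 px):
    . . . .
    . . . .
    . . . .
    . . . .
    . . . .
    . . . .
    . . . .
    . . . .
    . . . .
    . . . .

Answer: [[0,5],[0,6],[1,6],[0,7],[1,7],[2,7],[0,8],[1,8]]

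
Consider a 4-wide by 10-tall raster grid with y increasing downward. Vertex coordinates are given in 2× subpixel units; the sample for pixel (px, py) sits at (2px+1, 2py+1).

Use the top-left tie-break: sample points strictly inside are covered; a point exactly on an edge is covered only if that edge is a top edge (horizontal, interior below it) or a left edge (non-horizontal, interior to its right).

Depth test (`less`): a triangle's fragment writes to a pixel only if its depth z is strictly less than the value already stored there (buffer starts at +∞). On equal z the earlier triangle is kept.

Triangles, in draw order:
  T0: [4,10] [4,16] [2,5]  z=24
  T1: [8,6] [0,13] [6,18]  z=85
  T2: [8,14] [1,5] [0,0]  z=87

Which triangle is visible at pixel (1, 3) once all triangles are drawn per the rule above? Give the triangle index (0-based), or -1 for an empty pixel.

T0:
  2·area = 12
  edge (4, 10)→(4, 16): d=(0,6) right/bottom  bias=-1
  edge (4, 16)→(2, 5): d=(-2,-11) top-left  bias=+0
  edge (2, 5)→(4, 10): d=(2,5) right/bottom  bias=-1
    (1,4)@(3, 9): e=[6,3,3] → #
    (2,4)@(5, 9): e=[-6,25,-7] → ·
    (1,5)@(3, 11): e=[6,-1,7] → ·
  covered (1 px):
    · · · ·
    · · · ·
    · · · ·
    · · · ·
    · # · ·
    · · · ·
    · · · ·
    · · · ·
    · · · ·
    · · · ·
T1:
  2·area = 82  (B↔C swapped to make it positive)
  edge (8, 6)→(6, 18): d=(-2,12) right/bottom  bias=-1
  edge (6, 18)→(0, 13): d=(-6,-5) top-left  bias=+0
  edge (0, 13)→(8, 6): d=(8,-7) top-left  bias=+0
    (3,3)@(7, 7): e=[10,71,1] → #
    (2,4)@(5, 9): e=[30,49,3] → #
    (1,5)@(3, 11): e=[50,27,5] → #
    (0,6)@(1, 13): e=[70,5,7] → #
    (3,6)@(7, 13): e=[-2,35,49] → ·
    (0,7)@(1, 15): e=[66,-7,23] → ·
    (1,7)@(3, 15): e=[42,3,37] → #
    (3,7)@(7, 15): e=[-6,23,65] → ·
    (1,8)@(3, 17): e=[38,-9,53] → ·
    (2,8)@(5, 17): e=[14,1,67] → #
    (3,8)@(7, 17): e=[-10,11,81] → ·
    (2,9)@(5, 19): e=[10,-11,83] → ·
  covered (12 px):
    · · · ·
    · · · ·
    · · · ·
    · · · #
    · · # #
    · # # #
    # # # ·
    · # # ·
    · · # ·
    · · · ·
T2:
  2·area = 26
  edge (8, 14)→(1, 5): d=(-7,-9) top-left  bias=+0
  edge (1, 5)→(0, 0): d=(-1,-5) top-left  bias=+0
  edge (0, 0)→(8, 14): d=(8,14) right/bottom  bias=-1
    (0,1)@(1, 3): e=[14,2,10] → #
    (1,1)@(3, 3): e=[32,12,-18] → ·
    (0,2)@(1, 5): e=[0,0,26] → #  [on edge]
    (1,2)@(3, 5): e=[18,10,-2] → ·
    (0,3)@(1, 7): e=[-14,-2,42] → ·
    (1,3)@(3, 7): e=[4,8,14] → #
    (2,3)@(5, 7): e=[22,18,-14] → ·
    (1,4)@(3, 9): e=[-10,6,30] → ·
    (2,4)@(5, 9): e=[8,16,2] → #
    (3,4)@(7, 9): e=[26,26,-26] → ·
    (2,5)@(5, 11): e=[-6,14,18] → ·
    (1,7)@(3, 15): e=[-52,0,78] → ·  [on edge]
  covered (4 px):
    · · · ·
    # · · ·
    # · · ·
    · # · ·
    · · # ·
    · · · ·
    · · · ·
    · · · ·
    · · · ·
    · · · ·

Z-buffer (winner per pixel, '.' = empty):
  . . . .
  2 . . .
  2 . . .
  . 2 . 1
  . 0 1 1
  . 1 1 1
  1 1 1 .
  . 1 1 .
  . . 1 .
  . . . .

Result: 2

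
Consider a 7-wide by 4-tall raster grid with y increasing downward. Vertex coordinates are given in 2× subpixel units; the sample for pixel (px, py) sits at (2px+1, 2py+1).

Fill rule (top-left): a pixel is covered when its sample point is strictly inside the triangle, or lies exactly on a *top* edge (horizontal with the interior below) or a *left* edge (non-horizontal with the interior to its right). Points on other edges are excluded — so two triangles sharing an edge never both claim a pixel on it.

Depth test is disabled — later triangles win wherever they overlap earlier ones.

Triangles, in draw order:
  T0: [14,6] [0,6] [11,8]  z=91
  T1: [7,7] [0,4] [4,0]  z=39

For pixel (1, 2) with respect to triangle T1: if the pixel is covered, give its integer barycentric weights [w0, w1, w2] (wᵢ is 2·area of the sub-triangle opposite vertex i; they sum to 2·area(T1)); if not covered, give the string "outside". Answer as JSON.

T0:
  2·area = 28  (B↔C swapped to make it positive)
  edge (14, 6)→(11, 8): d=(-3,2) right/bottom  bias=-1
  edge (11, 8)→(0, 6): d=(-11,-2) top-left  bias=+0
  edge (0, 6)→(14, 6): d=(14,0) top-left  bias=+0
    (3,3)@(7, 7): e=[11,3,14] → █
    (4,3)@(9, 7): e=[7,7,14] → █
    (5,3)@(11, 7): e=[3,11,14] → █
    (6,3)@(13, 7): e=[-1,15,14] → ·
  covered (3 px):
    · · · · · · ·
    · · · · · · ·
    · · · · · · ·
    · · · █ █ █ ·
T1:
  2·area = 40
  edge (7, 7)→(0, 4): d=(-7,-3) top-left  bias=+0
  edge (0, 4)→(4, 0): d=(4,-4) top-left  bias=+0
  edge (4, 0)→(7, 7): d=(3,7) right/bottom  bias=-1
    (1,0)@(3, 1): e=[30,0,10] → █  [on edge]
    (2,0)@(5, 1): e=[36,8,-4] → ·
    (0,1)@(1, 3): e=[10,0,30] → █  [on edge]
    (2,1)@(5, 3): e=[22,16,2] → █
    (3,1)@(7, 3): e=[28,24,-12] → ·
    (0,2)@(1, 5): e=[-4,8,36] → ·
    (1,2)@(3, 5): e=[2,16,22] → █
    (3,2)@(7, 5): e=[14,32,-6] → ·
    (1,3)@(3, 7): e=[-12,24,28] → ·
    (2,3)@(5, 7): e=[-6,32,14] → ·
    (3,3)@(7, 7): e=[0,40,0] → ·  [on edge]
  covered (6 px):
    · █ · · · · ·
    █ █ █ · · · ·
    · █ █ · · · ·
    · · · · · · ·

Answer: [16,22,2]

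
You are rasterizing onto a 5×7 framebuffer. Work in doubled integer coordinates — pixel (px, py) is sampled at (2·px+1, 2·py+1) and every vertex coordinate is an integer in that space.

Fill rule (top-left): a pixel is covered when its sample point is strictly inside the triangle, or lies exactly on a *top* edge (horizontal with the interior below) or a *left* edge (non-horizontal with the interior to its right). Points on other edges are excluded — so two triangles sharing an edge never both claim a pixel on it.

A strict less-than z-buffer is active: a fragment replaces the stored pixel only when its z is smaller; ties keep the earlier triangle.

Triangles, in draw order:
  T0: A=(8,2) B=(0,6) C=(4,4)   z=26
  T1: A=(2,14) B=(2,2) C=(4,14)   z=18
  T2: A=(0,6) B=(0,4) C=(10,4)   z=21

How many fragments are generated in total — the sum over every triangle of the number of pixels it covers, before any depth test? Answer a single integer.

T0:
  degenerate (2·area = 0) — covers nothing
T1:
  2·area = 24
  edge (2, 14)→(2, 2): d=(0,-12) top-left  bias=+0
  edge (2, 2)→(4, 14): d=(2,12) right/bottom  bias=-1
  edge (4, 14)→(2, 14): d=(-2,0) right/bottom  bias=-1
    (1,4)@(3, 9): e=[12,2,10] → #
    (2,4)@(5, 9): e=[36,-22,10] → ·
    (1,5)@(3, 11): e=[12,6,6] → #
    (2,5)@(5, 11): e=[36,-18,6] → ·
    (1,6)@(3, 13): e=[12,10,2] → #
    (2,6)@(5, 13): e=[36,-14,2] → ·
  covered (3 px):
    · · · · ·
    · · · · ·
    · · · · ·
    · · · · ·
    · # · · ·
    · # · · ·
    · # · · ·
T2:
  2·area = 20
  edge (0, 6)→(0, 4): d=(0,-2) top-left  bias=+0
  edge (0, 4)→(10, 4): d=(10,0) top-left  bias=+0
  edge (10, 4)→(0, 6): d=(-10,2) right/bottom  bias=-1
    (0,2)@(1, 5): e=[2,10,8] → #
    (1,2)@(3, 5): e=[6,10,4] → #
    (2,2)@(5, 5): e=[10,10,0] → ·  [on edge]
    (0,3)@(1, 7): e=[2,30,-12] → ·
    (1,3)@(3, 7): e=[6,30,-16] → ·
  covered (2 px):
    · · · · ·
    · · · · ·
    # # · · ·
    · · · · ·
    · · · · ·
    · · · · ·
    · · · · ·

Final: 5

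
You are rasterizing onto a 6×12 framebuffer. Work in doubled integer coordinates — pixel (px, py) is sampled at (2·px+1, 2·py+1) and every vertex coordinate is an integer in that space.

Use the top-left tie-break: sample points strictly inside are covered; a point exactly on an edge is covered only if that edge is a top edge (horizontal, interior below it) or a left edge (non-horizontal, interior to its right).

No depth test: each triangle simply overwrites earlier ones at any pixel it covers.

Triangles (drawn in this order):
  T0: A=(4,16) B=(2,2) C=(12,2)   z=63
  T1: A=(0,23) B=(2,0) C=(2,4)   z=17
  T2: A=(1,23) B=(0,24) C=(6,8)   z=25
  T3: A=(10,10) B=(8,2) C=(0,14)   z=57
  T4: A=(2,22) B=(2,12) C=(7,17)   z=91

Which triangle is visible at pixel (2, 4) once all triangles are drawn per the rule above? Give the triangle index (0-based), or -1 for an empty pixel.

T0:
  2·area = 140
  edge (4, 16)→(2, 2): d=(-2,-14) top-left  bias=+0
  edge (2, 2)→(12, 2): d=(10,0) top-left  bias=+0
  edge (12, 2)→(4, 16): d=(-8,14) right/bottom  bias=-1
    (1,1)@(3, 3): e=[12,10,118] → X
    (2,1)@(5, 3): e=[40,10,90] → X
    (3,1)@(7, 3): e=[68,10,62] → X
    (4,1)@(9, 3): e=[96,10,34] → X
    (5,1)@(11, 3): e=[124,10,6] → X
    (1,2)@(3, 5): e=[8,30,102] → X
    (5,2)@(11, 5): e=[120,30,-10] → .
    (1,3)@(3, 7): e=[4,50,86] → X
    (5,3)@(11, 7): e=[116,50,-26] → .
    (1,4)@(3, 9): e=[0,70,70] → X  [on edge]
    (4,4)@(9, 9): e=[84,70,-14] → .
    (1,5)@(3, 11): e=[-4,90,54] → .
    (2,11)@(5, 23): e=[0,210,-70] → .  [on edge]
  covered (18 px):
    . . . . . .
    . X X X X X
    . X X X X .
    . X X X X .
    . X X X . .
    . . X . . .
    . . X . . .
    . . . . . .
    . . . . . .
    . . . . . .
    . . . . . .
    . . . . . .
T1:
  2·area = 8
  edge (0, 23)→(2, 0): d=(2,-23) top-left  bias=+0
  edge (2, 0)→(2, 4): d=(0,4) right/bottom  bias=-1
  edge (2, 4)→(0, 23): d=(-2,19) right/bottom  bias=-1
    (0,6)@(1, 13): e=[3,4,1] → X
    (1,6)@(3, 13): e=[49,-4,-37] → .
    (0,7)@(1, 15): e=[7,4,-3] → .
  covered (1 px):
    . . . . . .
    . . . . . .
    . . . . . .
    . . . . . .
    . . . . . .
    . . . . . .
    X . . . . .
    . . . . . .
    . . . . . .
    . . . . . .
    . . . . . .
    . . . . . .
T2:
  2·area = 10
  edge (1, 23)→(0, 24): d=(-1,1) right/bottom  bias=-1
  edge (0, 24)→(6, 8): d=(6,-16) top-left  bias=+0
  edge (6, 8)→(1, 23): d=(-5,15) right/bottom  bias=-1
    (3,2)@(7, 5): e=[12,-2,0] → .  [on edge]
    (2,5)@(5, 11): e=[8,2,0] → .  [on edge]
    (5,6)@(11, 13): e=[0,110,-100] → .  [on edge]
    (4,7)@(9, 15): e=[0,90,-80] → .  [on edge]
    (1,8)@(3, 17): e=[4,6,0] → .  [on edge]
    (3,8)@(7, 17): e=[0,70,-60] → .  [on edge]
    (2,9)@(5, 19): e=[0,50,-40] → .  [on edge]
    (1,10)@(3, 21): e=[0,30,-20] → .  [on edge]
    (0,11)@(1, 23): e=[0,10,0] → .  [on edge]
  covered (0 px):
    . . . . . .
    . . . . . .
    . . . . . .
    . . . . . .
    . . . . . .
    . . . . . .
    . . . . . .
    . . . . . .
    . . . . . .
    . . . . . .
    . . . . . .
    . . . . . .
T3:
  2·area = 88  (B↔C swapped to make it positive)
  edge (10, 10)→(0, 14): d=(-10,4) right/bottom  bias=-1
  edge (0, 14)→(8, 2): d=(8,-12) top-left  bias=+0
  edge (8, 2)→(10, 10): d=(2,8) right/bottom  bias=-1
    (3,2)@(7, 5): e=[62,12,14] → X
    (4,2)@(9, 5): e=[54,36,-2] → .
    (2,3)@(5, 7): e=[50,4,34] → X
    (4,3)@(9, 7): e=[34,52,2] → X
    (5,3)@(11, 7): e=[26,76,-14] → .
    (2,4)@(5, 9): e=[30,20,38] → X
    (5,4)@(11, 9): e=[6,92,-10] → .
    (1,5)@(3, 11): e=[18,12,58] → X
    (4,5)@(9, 11): e=[-6,84,10] → .
    (0,6)@(1, 13): e=[6,4,78] → X
    (1,6)@(3, 13): e=[-2,28,62] → .
    (2,6)@(5, 13): e=[-10,52,46] → .
  covered (11 px):
    . . . . . .
    . . . . . .
    . . . X . .
    . . X X X .
    . . X X X .
    . X X X . .
    X . . . . .
    . . . . . .
    . . . . . .
    . . . . . .
    . . . . . .
    . . . . . .
T4:
  2·area = 50
  edge (2, 22)→(2, 12): d=(0,-10) top-left  bias=+0
  edge (2, 12)→(7, 17): d=(5,5) right/bottom  bias=-1
  edge (7, 17)→(2, 22): d=(-5,5) right/bottom  bias=-1
    (0,5)@(1, 11): e=[-10,0,60] → .  [on edge]
    (1,6)@(3, 13): e=[10,0,40] → .  [on edge]
    (5,6)@(11, 13): e=[90,-40,0] → .  [on edge]
    (1,7)@(3, 15): e=[10,10,30] → X
    (2,7)@(5, 15): e=[30,0,20] → .  [on edge]
    (4,7)@(9, 15): e=[70,-20,0] → .  [on edge]
    (1,8)@(3, 17): e=[10,20,20] → X
    (2,8)@(5, 17): e=[30,10,10] → X
    (3,8)@(7, 17): e=[50,0,0] → .  [on edge]
    (1,9)@(3, 19): e=[10,30,10] → X
    (2,9)@(5, 19): e=[30,20,0] → .  [on edge]
    (4,9)@(9, 19): e=[70,0,-20] → .  [on edge]
    (1,10)@(3, 21): e=[10,40,0] → .  [on edge]
    (5,10)@(11, 21): e=[90,0,-40] → .  [on edge]
    (0,11)@(1, 23): e=[-10,60,0] → .  [on edge]
  covered (4 px):
    . . . . . .
    . . . . . .
    . . . . . .
    . . . . . .
    . . . . . .
    . . . . . .
    . . . . . .
    . X . . . .
    . X X . . .
    . X . . . .
    . . . . . .
    . . . . . .

Z-buffer (winner per pixel, '.' = empty):
  . . . . . .
  . 0 0 0 0 0
  . 0 0 3 0 .
  . 0 3 3 3 .
  . 0 3 3 3 .
  . 3 3 3 . .
  3 . 0 . . .
  . 4 . . . .
  . 4 4 . . .
  . 4 . . . .
  . . . . . .
  . . . . . .

Answer: 3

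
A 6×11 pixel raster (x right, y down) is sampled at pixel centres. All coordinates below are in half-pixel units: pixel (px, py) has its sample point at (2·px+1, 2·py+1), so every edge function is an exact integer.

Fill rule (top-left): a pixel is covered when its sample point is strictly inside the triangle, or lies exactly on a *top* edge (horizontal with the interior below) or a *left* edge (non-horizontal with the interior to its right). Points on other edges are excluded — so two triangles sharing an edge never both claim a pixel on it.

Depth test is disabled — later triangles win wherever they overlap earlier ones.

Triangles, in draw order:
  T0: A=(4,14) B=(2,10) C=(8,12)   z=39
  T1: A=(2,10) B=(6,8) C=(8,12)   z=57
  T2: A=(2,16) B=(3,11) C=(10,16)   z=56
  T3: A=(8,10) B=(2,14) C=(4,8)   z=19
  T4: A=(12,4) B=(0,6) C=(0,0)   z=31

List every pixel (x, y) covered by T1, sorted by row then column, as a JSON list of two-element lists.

T0:
  2·area = 20
  edge (4, 14)→(2, 10): d=(-2,-4) top-left  bias=+0
  edge (2, 10)→(8, 12): d=(6,2) right/bottom  bias=-1
  edge (8, 12)→(4, 14): d=(-4,2) right/bottom  bias=-1
    (1,5)@(3, 11): e=[2,4,14] → X
    (2,5)@(5, 11): e=[10,0,10] → .  [on edge]
    (1,6)@(3, 13): e=[-2,16,6] → .
    (2,6)@(5, 13): e=[6,12,2] → X
    (3,6)@(7, 13): e=[14,8,-2] → .
    (5,6)@(11, 13): e=[30,0,-10] → .  [on edge]
    (2,7)@(5, 15): e=[2,24,-6] → .
  covered (2 px):
    . . . . . .
    . . . . . .
    . . . . . .
    . . . . . .
    . . . . . .
    . X . . . .
    . . X . . .
    . . . . . .
    . . . . . .
    . . . . . .
    . . . . . .
T1:
  2·area = 20
  edge (2, 10)→(6, 8): d=(4,-2) top-left  bias=+0
  edge (6, 8)→(8, 12): d=(2,4) right/bottom  bias=-1
  edge (8, 12)→(2, 10): d=(-6,-2) top-left  bias=+0
    (2,4)@(5, 9): e=[2,6,12] → X
    (3,4)@(7, 9): e=[6,-2,16] → .
    (2,5)@(5, 11): e=[10,10,0] → X  [on edge]
    (3,5)@(7, 11): e=[14,2,4] → X
    (4,5)@(9, 11): e=[18,-6,8] → .
    (2,6)@(5, 13): e=[18,14,-12] → .
    (3,6)@(7, 13): e=[22,6,-8] → .
    (5,6)@(11, 13): e=[30,-10,0] → .  [on edge]
  covered (3 px):
    . . . . . .
    . . . . . .
    . . . . . .
    . . . . . .
    . . X . . .
    . . X X . .
    . . . . . .
    . . . . . .
    . . . . . .
    . . . . . .
    . . . . . .
T2:
  2·area = 40
  edge (2, 16)→(3, 11): d=(1,-5) top-left  bias=+0
  edge (3, 11)→(10, 16): d=(7,5) right/bottom  bias=-1
  edge (10, 16)→(2, 16): d=(-8,0) right/bottom  bias=-1
    (2,0)@(5, 1): e=[0,-80,120] → .  [on edge]
    (1,5)@(3, 11): e=[0,0,40] → .  [on edge]
    (1,6)@(3, 13): e=[2,14,24] → X
    (2,6)@(5, 13): e=[12,4,24] → X
    (3,6)@(7, 13): e=[22,-6,24] → .
    (1,7)@(3, 15): e=[4,28,8] → X
    (3,7)@(7, 15): e=[24,8,8] → X
    (4,7)@(9, 15): e=[34,-2,8] → .
    (1,8)@(3, 17): e=[6,42,-8] → .
    (2,8)@(5, 17): e=[16,32,-8] → .
    (3,8)@(7, 17): e=[26,22,-8] → .
    (0,10)@(1, 21): e=[0,80,-40] → .  [on edge]
  covered (5 px):
    . . . . . .
    . . . . . .
    . . . . . .
    . . . . . .
    . . . . . .
    . . . . . .
    . X X . . .
    . X X X . .
    . . . . . .
    . . . . . .
    . . . . . .
T3:
  2·area = 28
  edge (8, 10)→(2, 14): d=(-6,4) right/bottom  bias=-1
  edge (2, 14)→(4, 8): d=(2,-6) top-left  bias=+0
  edge (4, 8)→(8, 10): d=(4,2) right/bottom  bias=-1
    (2,2)@(5, 5): e=[42,0,-14] → .  [on edge]
    (2,4)@(5, 9): e=[18,8,2] → X
    (3,4)@(7, 9): e=[10,20,-2] → .
    (1,5)@(3, 11): e=[14,0,14] → X  [on edge]
    (3,5)@(7, 11): e=[-2,24,6] → .
    (1,6)@(3, 13): e=[2,4,22] → X
    (2,6)@(5, 13): e=[-6,16,18] → .
    (1,7)@(3, 15): e=[-10,8,30] → .
    (0,8)@(1, 17): e=[-14,0,42] → .  [on edge]
  covered (4 px):
    . . . . . .
    . . . . . .
    . . . . . .
    . . . . . .
    . . X . . .
    . X X . . .
    . X . . . .
    . . . . . .
    . . . . . .
    . . . . . .
    . . . . . .
T4:
  2·area = 72
  edge (12, 4)→(0, 6): d=(-12,2) right/bottom  bias=-1
  edge (0, 6)→(0, 0): d=(0,-6) top-left  bias=+0
  edge (0, 0)→(12, 4): d=(12,4) right/bottom  bias=-1
    (0,0)@(1, 1): e=[58,6,8] → X
    (1,0)@(3, 1): e=[54,18,0] → .  [on edge]
    (0,1)@(1, 3): e=[34,6,32] → X
    (1,1)@(3, 3): e=[30,18,24] → X
    (2,1)@(5, 3): e=[26,30,16] → X
    (3,1)@(7, 3): e=[22,42,8] → X
    (4,1)@(9, 3): e=[18,54,0] → .  [on edge]
    (0,2)@(1, 5): e=[10,6,56] → X
    (3,2)@(7, 5): e=[-2,42,32] → .
    (0,3)@(1, 7): e=[-14,6,80] → .
    (1,3)@(3, 7): e=[-18,18,72] → .
    (2,3)@(5, 7): e=[-22,30,64] → .
  covered (8 px):
    X . . . . .
    X X X X . .
    X X X . . .
    . . . . . .
    . . . . . .
    . . . . . .
    . . . . . .
    . . . . . .
    . . . . . .
    . . . . . .
    . . . . . .

Answer: [[2,4],[2,5],[3,5]]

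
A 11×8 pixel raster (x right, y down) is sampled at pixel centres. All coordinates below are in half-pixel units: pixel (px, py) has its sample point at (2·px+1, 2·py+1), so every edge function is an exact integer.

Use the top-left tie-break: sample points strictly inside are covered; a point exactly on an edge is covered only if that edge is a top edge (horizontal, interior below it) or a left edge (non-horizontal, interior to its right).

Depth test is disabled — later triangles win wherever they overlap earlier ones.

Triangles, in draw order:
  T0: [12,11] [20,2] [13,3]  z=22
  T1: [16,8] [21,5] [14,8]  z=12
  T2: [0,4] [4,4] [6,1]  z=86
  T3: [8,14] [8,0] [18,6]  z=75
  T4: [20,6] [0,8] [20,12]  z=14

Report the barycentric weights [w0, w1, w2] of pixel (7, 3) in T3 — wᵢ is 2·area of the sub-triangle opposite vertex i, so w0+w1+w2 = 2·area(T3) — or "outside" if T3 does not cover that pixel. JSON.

T0:
  2·area = 55  (B↔C swapped to make it positive)
  edge (12, 11)→(13, 3): d=(1,-8) top-left  bias=+0
  edge (13, 3)→(20, 2): d=(7,-1) top-left  bias=+0
  edge (20, 2)→(12, 11): d=(-8,9) right/bottom  bias=-1
    (6,1)@(13, 3): e=[0,0,55] → #  [on edge]
    (7,1)@(15, 3): e=[16,2,37] → #
    (8,1)@(17, 3): e=[32,4,19] → #
    (9,1)@(19, 3): e=[48,6,1] → #
    (10,1)@(21, 3): e=[64,8,-17] → ·
    (6,2)@(13, 5): e=[2,14,39] → #
    (9,2)@(19, 5): e=[50,20,-15] → ·
    (6,3)@(13, 7): e=[4,28,23] → #
    (8,3)@(17, 7): e=[36,32,-13] → ·
    (6,4)@(13, 9): e=[6,42,7] → #
    (7,4)@(15, 9): e=[22,44,-11] → ·
    (6,5)@(13, 11): e=[8,56,-9] → ·
  covered (10 px):
    · · · · · · · · · · ·
    · · · · · · # # # # ·
    · · · · · · # # # · ·
    · · · · · · # # · · ·
    · · · · · · # · · · ·
    · · · · · · · · · · ·
    · · · · · · · · · · ·
    · · · · · · · · · · ·
T1:
  2·area = 6  (B↔C swapped to make it positive)
  edge (16, 8)→(14, 8): d=(-2,0) right/bottom  bias=-1
  edge (14, 8)→(21, 5): d=(7,-3) top-left  bias=+0
  edge (21, 5)→(16, 8): d=(-5,3) right/bottom  bias=-1
    (10,2)@(21, 5): e=[6,0,0] → ·  [on edge]
    (8,3)@(17, 7): e=[2,2,2] → #
    (9,3)@(19, 7): e=[2,8,-4] → ·
    (8,4)@(17, 9): e=[-2,16,-8] → ·
    (3,5)@(7, 11): e=[-6,0,12] → ·  [on edge]
    (5,5)@(11, 11): e=[-6,12,0] → ·  [on edge]
  covered (1 px):
    · · · · · · · · · · ·
    · · · · · · · · · · ·
    · · · · · · · · · · ·
    · · · · · · · · # · ·
    · · · · · · · · · · ·
    · · · · · · · · · · ·
    · · · · · · · · · · ·
    · · · · · · · · · · ·
T2:
  2·area = 12  (B↔C swapped to make it positive)
  edge (0, 4)→(6, 1): d=(6,-3) top-left  bias=+0
  edge (6, 1)→(4, 4): d=(-2,3) right/bottom  bias=-1
  edge (4, 4)→(0, 4): d=(-4,0) right/bottom  bias=-1
    (1,1)@(3, 3): e=[3,5,4] → #
    (2,1)@(5, 3): e=[9,-1,4] → ·
    (1,2)@(3, 5): e=[15,1,-4] → ·
  covered (1 px):
    · · · · · · · · · · ·
    · # · · · · · · · · ·
    · · · · · · · · · · ·
    · · · · · · · · · · ·
    · · · · · · · · · · ·
    · · · · · · · · · · ·
    · · · · · · · · · · ·
    · · · · · · · · · · ·
T3:
  2·area = 140
  edge (8, 14)→(8, 0): d=(0,-14) top-left  bias=+0
  edge (8, 0)→(18, 6): d=(10,6) right/bottom  bias=-1
  edge (18, 6)→(8, 14): d=(-10,8) right/bottom  bias=-1
    (4,0)@(9, 1): e=[14,4,122] → #
    (5,0)@(11, 1): e=[42,-8,106] → ·
    (4,1)@(9, 3): e=[14,24,102] → #
    (5,1)@(11, 3): e=[42,12,86] → #
    (6,1)@(13, 3): e=[70,0,70] → ·  [on edge]
    (4,2)@(9, 5): e=[14,44,82] → #
    (6,2)@(13, 5): e=[70,20,50] → #
    (7,2)@(15, 5): e=[98,8,34] → #
    (8,2)@(17, 5): e=[126,-4,18] → ·
    (4,3)@(9, 7): e=[14,64,62] → #
    (8,3)@(17, 7): e=[126,16,-2] → ·
    (4,4)@(9, 9): e=[14,84,42] → #
  covered (17 px):
    · · · · # · · · · · ·
    · · · · # # · · · · ·
    · · · · # # # # · · ·
    · · · · # # # # · · ·
    · · · · # # # · · · ·
    · · · · # # · · · · ·
    · · · · # · · · · · ·
    · · · · · · · · · · ·
T4:
  2·area = 120  (B↔C swapped to make it positive)
  edge (20, 6)→(20, 12): d=(0,6) right/bottom  bias=-1
  edge (20, 12)→(0, 8): d=(-20,-4) top-left  bias=+0
  edge (0, 8)→(20, 6): d=(20,-2) top-left  bias=+0
    (5,3)@(11, 7): e=[54,64,2] → #
    (6,3)@(13, 7): e=[42,72,6] → #
    (7,3)@(15, 7): e=[30,80,10] → #
    (8,3)@(17, 7): e=[18,88,14] → #
    (9,3)@(19, 7): e=[6,96,18] → #
    (10,3)@(21, 7): e=[-6,104,22] → ·
    (2,4)@(5, 9): e=[90,0,30] → #  [on edge]
    (3,4)@(7, 9): e=[78,8,34] → #
    (4,4)@(9, 9): e=[66,16,38] → #
    (10,4)@(21, 9): e=[-6,64,62] → ·
    (2,5)@(5, 11): e=[90,-40,70] → ·
    (3,5)@(7, 11): e=[78,-32,74] → ·
    (7,5)@(15, 11): e=[30,0,90] → #  [on edge]
  covered (16 px):
    · · · · · · · · · · ·
    · · · · · · · · · · ·
    · · · · · · · · · · ·
    · · · · · # # # # # ·
    · · # # # # # # # # ·
    · · · · · · · # # # ·
    · · · · · · · · · · ·
    · · · · · · · · · · ·

Answer: [28,14,98]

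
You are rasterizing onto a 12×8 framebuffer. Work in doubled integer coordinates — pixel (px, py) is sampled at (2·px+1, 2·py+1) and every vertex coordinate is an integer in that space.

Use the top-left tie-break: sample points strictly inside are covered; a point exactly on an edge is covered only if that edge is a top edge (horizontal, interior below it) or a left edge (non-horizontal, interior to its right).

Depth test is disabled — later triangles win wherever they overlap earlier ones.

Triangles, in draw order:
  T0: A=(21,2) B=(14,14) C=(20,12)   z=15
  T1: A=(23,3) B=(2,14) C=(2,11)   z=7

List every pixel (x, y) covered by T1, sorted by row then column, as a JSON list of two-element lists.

T0:
  2·area = 58  (B↔C swapped to make it positive)
  edge (21, 2)→(20, 12): d=(-1,10) right/bottom  bias=-1
  edge (20, 12)→(14, 14): d=(-6,2) right/bottom  bias=-1
  edge (14, 14)→(21, 2): d=(7,-12) top-left  bias=+0
    (9,3)@(19, 7): e=[15,32,11] → X
    (10,3)@(21, 7): e=[-5,28,35] → .
    (8,4)@(17, 9): e=[33,24,1] → X
    (10,4)@(21, 9): e=[-7,16,49] → .
    (8,5)@(17, 11): e=[31,12,15] → X
    (10,5)@(21, 11): e=[-9,4,63] → .
    (11,5)@(23, 11): e=[-29,0,87] → .  [on edge]
    (7,6)@(15, 13): e=[49,4,5] → X
    (8,6)@(17, 13): e=[29,0,29] → .  [on edge]
    (9,6)@(19, 13): e=[9,-4,53] → .
    (5,7)@(11, 15): e=[87,0,-29] → .  [on edge]
    (7,7)@(15, 15): e=[47,-8,19] → .
  covered (6 px):
    . . . . . . . . . . . .
    . . . . . . . . . . . .
    . . . . . . . . . . . .
    . . . . . . . . . X . .
    . . . . . . . . X X . .
    . . . . . . . . X X . .
    . . . . . . . X . . . .
    . . . . . . . . . . . .
T1:
  2·area = 63
  edge (23, 3)→(2, 14): d=(-21,11) right/bottom  bias=-1
  edge (2, 14)→(2, 11): d=(0,-3) top-left  bias=+0
  edge (2, 11)→(23, 3): d=(21,-8) top-left  bias=+0
    (11,1)@(23, 3): e=[0,63,0] → .  [on edge]
    (9,2)@(19, 5): e=[2,51,10] → X
    (10,2)@(21, 5): e=[-20,57,26] → .
    (6,3)@(13, 7): e=[26,33,4] → X
    (7,3)@(15, 7): e=[4,39,20] → X
    (8,3)@(17, 7): e=[-18,45,36] → .
    (9,3)@(19, 7): e=[-40,51,52] → .
    (4,4)@(9, 9): e=[28,21,14] → X
    (5,4)@(11, 9): e=[6,27,30] → X
    (6,4)@(13, 9): e=[-16,33,46] → .
    (7,4)@(15, 9): e=[-38,39,62] → .
    (1,5)@(3, 11): e=[52,3,8] → X
  covered (9 px):
    . . . . . . . . . . . .
    . . . . . . . . . . . .
    . . . . . . . . . X . .
    . . . . . . X X . . . .
    . . . . X X . . . . . .
    . X X X . . . . . . . .
    . X . . . . . . . . . .
    . . . . . . . . . . . .

Result: [[9,2],[6,3],[7,3],[4,4],[5,4],[1,5],[2,5],[3,5],[1,6]]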